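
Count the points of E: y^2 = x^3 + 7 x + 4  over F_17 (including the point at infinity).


For each x in F_17, count y with y^2 = x^3 + 7 x + 4 mod 17:
  x = 0: RHS = 4, y in [2, 15]  -> 2 point(s)
  x = 2: RHS = 9, y in [3, 14]  -> 2 point(s)
  x = 3: RHS = 1, y in [1, 16]  -> 2 point(s)
  x = 11: RHS = 1, y in [1, 16]  -> 2 point(s)
  x = 15: RHS = 16, y in [4, 13]  -> 2 point(s)
  x = 16: RHS = 13, y in [8, 9]  -> 2 point(s)
Affine points: 12. Add the point at infinity: total = 13.

#E(F_17) = 13


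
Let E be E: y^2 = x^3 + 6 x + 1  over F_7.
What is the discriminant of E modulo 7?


4 a^3 + 27 b^2 = 4*6^3 + 27*1^2 = 864 + 27 = 891
Delta = -16 * (891) = -14256
Delta mod 7 = 3

Delta = 3 (mod 7)


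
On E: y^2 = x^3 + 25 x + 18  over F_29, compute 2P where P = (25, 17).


Doubling: s = (3 x1^2 + a) / (2 y1)
s = (3*25^2 + 25) / (2*17) mod 29 = 3
x3 = s^2 - 2 x1 mod 29 = 3^2 - 2*25 = 17
y3 = s (x1 - x3) - y1 mod 29 = 3 * (25 - 17) - 17 = 7

2P = (17, 7)


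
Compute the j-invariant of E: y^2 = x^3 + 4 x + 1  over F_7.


Delta = -16(4 a^3 + 27 b^2) mod 7 = 1
-1728 * (4 a)^3 = -1728 * (4*4)^3 mod 7 = 1
j = 1 * 1^(-1) mod 7 = 1

j = 1 (mod 7)


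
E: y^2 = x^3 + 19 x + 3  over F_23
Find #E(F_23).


For each x in F_23, count y with y^2 = x^3 + 19 x + 3 mod 23:
  x = 0: RHS = 3, y in [7, 16]  -> 2 point(s)
  x = 1: RHS = 0, y in [0]  -> 1 point(s)
  x = 2: RHS = 3, y in [7, 16]  -> 2 point(s)
  x = 3: RHS = 18, y in [8, 15]  -> 2 point(s)
  x = 5: RHS = 16, y in [4, 19]  -> 2 point(s)
  x = 8: RHS = 0, y in [0]  -> 1 point(s)
  x = 9: RHS = 6, y in [11, 12]  -> 2 point(s)
  x = 11: RHS = 2, y in [5, 18]  -> 2 point(s)
  x = 12: RHS = 4, y in [2, 21]  -> 2 point(s)
  x = 13: RHS = 9, y in [3, 20]  -> 2 point(s)
  x = 14: RHS = 0, y in [0]  -> 1 point(s)
  x = 15: RHS = 6, y in [11, 12]  -> 2 point(s)
  x = 17: RHS = 18, y in [8, 15]  -> 2 point(s)
  x = 18: RHS = 13, y in [6, 17]  -> 2 point(s)
  x = 19: RHS = 1, y in [1, 22]  -> 2 point(s)
  x = 21: RHS = 3, y in [7, 16]  -> 2 point(s)
  x = 22: RHS = 6, y in [11, 12]  -> 2 point(s)
Affine points: 31. Add the point at infinity: total = 32.

#E(F_23) = 32


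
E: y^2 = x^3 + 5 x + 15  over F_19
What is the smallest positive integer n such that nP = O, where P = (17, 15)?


Compute successive multiples of P until we hit O:
  1P = (17, 15)
  2P = (10, 1)
  3P = (15, 8)
  4P = (4, 2)
  5P = (18, 3)
  6P = (14, 6)
  7P = (16, 7)
  8P = (12, 6)
  ... (continuing to 22P)
  22P = O

ord(P) = 22


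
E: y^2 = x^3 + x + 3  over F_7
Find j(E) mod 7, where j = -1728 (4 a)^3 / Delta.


Delta = -16(4 a^3 + 27 b^2) mod 7 = 3
-1728 * (4 a)^3 = -1728 * (4*1)^3 mod 7 = 1
j = 1 * 3^(-1) mod 7 = 5

j = 5 (mod 7)


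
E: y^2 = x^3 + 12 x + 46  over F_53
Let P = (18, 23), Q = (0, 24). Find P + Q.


P != Q, so use the chord formula.
s = (y2 - y1) / (x2 - x1) = (1) / (35) mod 53 = 50
x3 = s^2 - x1 - x2 mod 53 = 50^2 - 18 - 0 = 44
y3 = s (x1 - x3) - y1 mod 53 = 50 * (18 - 44) - 23 = 2

P + Q = (44, 2)


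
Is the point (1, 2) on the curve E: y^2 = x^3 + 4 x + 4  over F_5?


Check whether y^2 = x^3 + 4 x + 4 (mod 5) for (x, y) = (1, 2).
LHS: y^2 = 2^2 mod 5 = 4
RHS: x^3 + 4 x + 4 = 1^3 + 4*1 + 4 mod 5 = 4
LHS = RHS

Yes, on the curve


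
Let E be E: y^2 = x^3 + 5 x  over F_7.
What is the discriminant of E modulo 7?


4 a^3 + 27 b^2 = 4*5^3 + 27*0^2 = 500 + 0 = 500
Delta = -16 * (500) = -8000
Delta mod 7 = 1

Delta = 1 (mod 7)


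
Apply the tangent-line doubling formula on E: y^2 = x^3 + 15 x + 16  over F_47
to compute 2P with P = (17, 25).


Doubling: s = (3 x1^2 + a) / (2 y1)
s = (3*17^2 + 15) / (2*25) mod 47 = 12
x3 = s^2 - 2 x1 mod 47 = 12^2 - 2*17 = 16
y3 = s (x1 - x3) - y1 mod 47 = 12 * (17 - 16) - 25 = 34

2P = (16, 34)


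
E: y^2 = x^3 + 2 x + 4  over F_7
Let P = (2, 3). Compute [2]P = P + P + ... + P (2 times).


k = 2 = 10_2 (binary, LSB first: 01)
Double-and-add from P = (2, 3):
  bit 0 = 0: acc unchanged = O
  bit 1 = 1: acc = O + (3, 4) = (3, 4)

2P = (3, 4)


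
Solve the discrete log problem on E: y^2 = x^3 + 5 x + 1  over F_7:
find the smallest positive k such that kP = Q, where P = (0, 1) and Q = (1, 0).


Enumerate multiples of P until we hit Q = (1, 0):
  1P = (0, 1)
  2P = (1, 0)
Match found at i = 2.

k = 2


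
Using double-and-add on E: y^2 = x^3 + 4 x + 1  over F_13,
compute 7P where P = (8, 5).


k = 7 = 111_2 (binary, LSB first: 111)
Double-and-add from P = (8, 5):
  bit 0 = 1: acc = O + (8, 5) = (8, 5)
  bit 1 = 1: acc = (8, 5) + (0, 1) = (2, 11)
  bit 2 = 1: acc = (2, 11) + (4, 4) = (3, 12)

7P = (3, 12)


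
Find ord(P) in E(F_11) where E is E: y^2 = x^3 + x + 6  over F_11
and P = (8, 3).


Compute successive multiples of P until we hit O:
  1P = (8, 3)
  2P = (7, 9)
  3P = (10, 9)
  4P = (2, 4)
  5P = (5, 2)
  6P = (3, 6)
  7P = (3, 5)
  8P = (5, 9)
  ... (continuing to 13P)
  13P = O

ord(P) = 13


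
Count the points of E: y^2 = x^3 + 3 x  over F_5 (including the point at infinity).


For each x in F_5, count y with y^2 = x^3 + 3 x + 0 mod 5:
  x = 0: RHS = 0, y in [0]  -> 1 point(s)
  x = 1: RHS = 4, y in [2, 3]  -> 2 point(s)
  x = 2: RHS = 4, y in [2, 3]  -> 2 point(s)
  x = 3: RHS = 1, y in [1, 4]  -> 2 point(s)
  x = 4: RHS = 1, y in [1, 4]  -> 2 point(s)
Affine points: 9. Add the point at infinity: total = 10.

#E(F_5) = 10


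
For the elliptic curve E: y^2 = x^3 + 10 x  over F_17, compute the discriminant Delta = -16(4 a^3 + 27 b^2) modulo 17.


4 a^3 + 27 b^2 = 4*10^3 + 27*0^2 = 4000 + 0 = 4000
Delta = -16 * (4000) = -64000
Delta mod 17 = 5

Delta = 5 (mod 17)


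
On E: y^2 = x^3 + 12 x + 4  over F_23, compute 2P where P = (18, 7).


Doubling: s = (3 x1^2 + a) / (2 y1)
s = (3*18^2 + 12) / (2*7) mod 23 = 21
x3 = s^2 - 2 x1 mod 23 = 21^2 - 2*18 = 14
y3 = s (x1 - x3) - y1 mod 23 = 21 * (18 - 14) - 7 = 8

2P = (14, 8)


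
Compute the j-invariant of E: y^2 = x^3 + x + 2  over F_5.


Delta = -16(4 a^3 + 27 b^2) mod 5 = 3
-1728 * (4 a)^3 = -1728 * (4*1)^3 mod 5 = 3
j = 3 * 3^(-1) mod 5 = 1

j = 1 (mod 5)


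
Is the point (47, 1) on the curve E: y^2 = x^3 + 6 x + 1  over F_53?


Check whether y^2 = x^3 + 6 x + 1 (mod 53) for (x, y) = (47, 1).
LHS: y^2 = 1^2 mod 53 = 1
RHS: x^3 + 6 x + 1 = 47^3 + 6*47 + 1 mod 53 = 14
LHS != RHS

No, not on the curve


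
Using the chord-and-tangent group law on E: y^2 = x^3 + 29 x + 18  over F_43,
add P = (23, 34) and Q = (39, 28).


P != Q, so use the chord formula.
s = (y2 - y1) / (x2 - x1) = (37) / (16) mod 43 = 5
x3 = s^2 - x1 - x2 mod 43 = 5^2 - 23 - 39 = 6
y3 = s (x1 - x3) - y1 mod 43 = 5 * (23 - 6) - 34 = 8

P + Q = (6, 8)


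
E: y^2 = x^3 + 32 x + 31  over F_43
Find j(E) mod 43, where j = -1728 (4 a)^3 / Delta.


Delta = -16(4 a^3 + 27 b^2) mod 43 = 14
-1728 * (4 a)^3 = -1728 * (4*32)^3 mod 43 = 8
j = 8 * 14^(-1) mod 43 = 19

j = 19 (mod 43)


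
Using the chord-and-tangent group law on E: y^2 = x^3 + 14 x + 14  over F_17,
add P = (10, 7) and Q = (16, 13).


P != Q, so use the chord formula.
s = (y2 - y1) / (x2 - x1) = (6) / (6) mod 17 = 1
x3 = s^2 - x1 - x2 mod 17 = 1^2 - 10 - 16 = 9
y3 = s (x1 - x3) - y1 mod 17 = 1 * (10 - 9) - 7 = 11

P + Q = (9, 11)


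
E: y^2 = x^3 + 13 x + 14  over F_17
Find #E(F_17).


For each x in F_17, count y with y^2 = x^3 + 13 x + 14 mod 17:
  x = 5: RHS = 0, y in [0]  -> 1 point(s)
  x = 6: RHS = 2, y in [6, 11]  -> 2 point(s)
  x = 8: RHS = 1, y in [1, 16]  -> 2 point(s)
  x = 11: RHS = 9, y in [3, 14]  -> 2 point(s)
  x = 13: RHS = 0, y in [0]  -> 1 point(s)
  x = 14: RHS = 16, y in [4, 13]  -> 2 point(s)
  x = 16: RHS = 0, y in [0]  -> 1 point(s)
Affine points: 11. Add the point at infinity: total = 12.

#E(F_17) = 12


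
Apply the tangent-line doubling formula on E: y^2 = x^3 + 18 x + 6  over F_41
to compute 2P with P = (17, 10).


Doubling: s = (3 x1^2 + a) / (2 y1)
s = (3*17^2 + 18) / (2*10) mod 41 = 34
x3 = s^2 - 2 x1 mod 41 = 34^2 - 2*17 = 15
y3 = s (x1 - x3) - y1 mod 41 = 34 * (17 - 15) - 10 = 17

2P = (15, 17)


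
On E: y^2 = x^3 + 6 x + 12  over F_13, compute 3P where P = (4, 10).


k = 3 = 11_2 (binary, LSB first: 11)
Double-and-add from P = (4, 10):
  bit 0 = 1: acc = O + (4, 10) = (4, 10)
  bit 1 = 1: acc = (4, 10) + (8, 0) = (4, 3)

3P = (4, 3)


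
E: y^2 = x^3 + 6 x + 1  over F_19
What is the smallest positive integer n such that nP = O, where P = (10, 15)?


Compute successive multiples of P until we hit O:
  1P = (10, 15)
  2P = (5, 17)
  3P = (11, 12)
  4P = (7, 14)
  5P = (0, 1)
  6P = (14, 6)
  7P = (6, 14)
  8P = (9, 9)
  ... (continuing to 18P)
  18P = O

ord(P) = 18


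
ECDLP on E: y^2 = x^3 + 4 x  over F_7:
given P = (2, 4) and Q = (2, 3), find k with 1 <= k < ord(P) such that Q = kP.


Enumerate multiples of P until we hit Q = (2, 3):
  1P = (2, 4)
  2P = (0, 0)
  3P = (2, 3)
Match found at i = 3.

k = 3


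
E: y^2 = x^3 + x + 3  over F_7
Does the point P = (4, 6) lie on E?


Check whether y^2 = x^3 + 1 x + 3 (mod 7) for (x, y) = (4, 6).
LHS: y^2 = 6^2 mod 7 = 1
RHS: x^3 + 1 x + 3 = 4^3 + 1*4 + 3 mod 7 = 1
LHS = RHS

Yes, on the curve


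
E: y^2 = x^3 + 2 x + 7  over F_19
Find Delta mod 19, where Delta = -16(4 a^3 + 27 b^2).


4 a^3 + 27 b^2 = 4*2^3 + 27*7^2 = 32 + 1323 = 1355
Delta = -16 * (1355) = -21680
Delta mod 19 = 18

Delta = 18 (mod 19)


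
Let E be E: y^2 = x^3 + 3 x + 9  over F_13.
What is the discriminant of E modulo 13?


4 a^3 + 27 b^2 = 4*3^3 + 27*9^2 = 108 + 2187 = 2295
Delta = -16 * (2295) = -36720
Delta mod 13 = 5

Delta = 5 (mod 13)


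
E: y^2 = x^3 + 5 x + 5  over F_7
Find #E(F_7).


For each x in F_7, count y with y^2 = x^3 + 5 x + 5 mod 7:
  x = 1: RHS = 4, y in [2, 5]  -> 2 point(s)
  x = 2: RHS = 2, y in [3, 4]  -> 2 point(s)
  x = 5: RHS = 1, y in [1, 6]  -> 2 point(s)
Affine points: 6. Add the point at infinity: total = 7.

#E(F_7) = 7


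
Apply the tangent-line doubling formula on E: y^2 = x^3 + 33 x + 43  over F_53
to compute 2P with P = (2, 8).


Doubling: s = (3 x1^2 + a) / (2 y1)
s = (3*2^2 + 33) / (2*8) mod 53 = 26
x3 = s^2 - 2 x1 mod 53 = 26^2 - 2*2 = 36
y3 = s (x1 - x3) - y1 mod 53 = 26 * (2 - 36) - 8 = 9

2P = (36, 9)


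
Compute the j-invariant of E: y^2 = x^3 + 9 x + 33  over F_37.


Delta = -16(4 a^3 + 27 b^2) mod 37 = 8
-1728 * (4 a)^3 = -1728 * (4*9)^3 mod 37 = 26
j = 26 * 8^(-1) mod 37 = 31

j = 31 (mod 37)


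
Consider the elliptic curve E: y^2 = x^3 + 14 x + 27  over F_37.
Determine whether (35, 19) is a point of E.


Check whether y^2 = x^3 + 14 x + 27 (mod 37) for (x, y) = (35, 19).
LHS: y^2 = 19^2 mod 37 = 28
RHS: x^3 + 14 x + 27 = 35^3 + 14*35 + 27 mod 37 = 28
LHS = RHS

Yes, on the curve


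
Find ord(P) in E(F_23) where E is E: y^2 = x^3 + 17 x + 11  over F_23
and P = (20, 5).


Compute successive multiples of P until we hit O:
  1P = (20, 5)
  2P = (18, 13)
  3P = (1, 11)
  4P = (10, 10)
  5P = (22, 19)
  6P = (7, 17)
  7P = (14, 16)
  8P = (16, 3)
  ... (continuing to 17P)
  17P = O

ord(P) = 17


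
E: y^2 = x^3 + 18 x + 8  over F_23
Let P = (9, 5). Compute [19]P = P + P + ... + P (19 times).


k = 19 = 10011_2 (binary, LSB first: 11001)
Double-and-add from P = (9, 5):
  bit 0 = 1: acc = O + (9, 5) = (9, 5)
  bit 1 = 1: acc = (9, 5) + (13, 1) = (2, 11)
  bit 2 = 0: acc unchanged = (2, 11)
  bit 3 = 0: acc unchanged = (2, 11)
  bit 4 = 1: acc = (2, 11) + (1, 2) = (9, 18)

19P = (9, 18)


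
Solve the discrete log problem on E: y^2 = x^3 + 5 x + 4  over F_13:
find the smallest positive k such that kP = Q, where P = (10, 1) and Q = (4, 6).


Enumerate multiples of P until we hit Q = (4, 6):
  1P = (10, 1)
  2P = (2, 10)
  3P = (11, 5)
  4P = (8, 7)
  5P = (4, 7)
  6P = (0, 2)
  7P = (6, 9)
  8P = (1, 7)
  9P = (1, 6)
  10P = (6, 4)
  11P = (0, 11)
  12P = (4, 6)
Match found at i = 12.

k = 12


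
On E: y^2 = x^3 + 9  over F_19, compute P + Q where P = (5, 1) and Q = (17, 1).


P != Q, so use the chord formula.
s = (y2 - y1) / (x2 - x1) = (0) / (12) mod 19 = 0
x3 = s^2 - x1 - x2 mod 19 = 0^2 - 5 - 17 = 16
y3 = s (x1 - x3) - y1 mod 19 = 0 * (5 - 16) - 1 = 18

P + Q = (16, 18)


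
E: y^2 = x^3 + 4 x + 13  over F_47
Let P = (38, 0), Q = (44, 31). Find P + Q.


P != Q, so use the chord formula.
s = (y2 - y1) / (x2 - x1) = (31) / (6) mod 47 = 13
x3 = s^2 - x1 - x2 mod 47 = 13^2 - 38 - 44 = 40
y3 = s (x1 - x3) - y1 mod 47 = 13 * (38 - 40) - 0 = 21

P + Q = (40, 21)


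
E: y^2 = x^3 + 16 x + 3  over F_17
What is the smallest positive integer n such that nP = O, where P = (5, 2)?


Compute successive multiples of P until we hit O:
  1P = (5, 2)
  2P = (5, 15)
  3P = O

ord(P) = 3


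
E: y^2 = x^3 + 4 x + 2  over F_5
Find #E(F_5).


For each x in F_5, count y with y^2 = x^3 + 4 x + 2 mod 5:
  x = 3: RHS = 1, y in [1, 4]  -> 2 point(s)
Affine points: 2. Add the point at infinity: total = 3.

#E(F_5) = 3


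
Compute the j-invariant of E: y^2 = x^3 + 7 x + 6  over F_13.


Delta = -16(4 a^3 + 27 b^2) mod 13 = 1
-1728 * (4 a)^3 = -1728 * (4*7)^3 mod 13 = 8
j = 8 * 1^(-1) mod 13 = 8

j = 8 (mod 13)


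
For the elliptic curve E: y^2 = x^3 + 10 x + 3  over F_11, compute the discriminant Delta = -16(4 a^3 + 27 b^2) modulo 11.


4 a^3 + 27 b^2 = 4*10^3 + 27*3^2 = 4000 + 243 = 4243
Delta = -16 * (4243) = -67888
Delta mod 11 = 4

Delta = 4 (mod 11)


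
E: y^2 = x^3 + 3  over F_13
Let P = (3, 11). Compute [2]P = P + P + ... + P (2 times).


k = 2 = 10_2 (binary, LSB first: 01)
Double-and-add from P = (3, 11):
  bit 0 = 0: acc unchanged = O
  bit 1 = 1: acc = O + (3, 2) = (3, 2)

2P = (3, 2)


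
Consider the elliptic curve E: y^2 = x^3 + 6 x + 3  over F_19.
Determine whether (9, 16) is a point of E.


Check whether y^2 = x^3 + 6 x + 3 (mod 19) for (x, y) = (9, 16).
LHS: y^2 = 16^2 mod 19 = 9
RHS: x^3 + 6 x + 3 = 9^3 + 6*9 + 3 mod 19 = 7
LHS != RHS

No, not on the curve


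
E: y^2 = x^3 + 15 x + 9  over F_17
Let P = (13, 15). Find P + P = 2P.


Doubling: s = (3 x1^2 + a) / (2 y1)
s = (3*13^2 + 15) / (2*15) mod 17 = 14
x3 = s^2 - 2 x1 mod 17 = 14^2 - 2*13 = 0
y3 = s (x1 - x3) - y1 mod 17 = 14 * (13 - 0) - 15 = 14

2P = (0, 14)


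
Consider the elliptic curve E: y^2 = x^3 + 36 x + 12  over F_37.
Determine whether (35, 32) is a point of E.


Check whether y^2 = x^3 + 36 x + 12 (mod 37) for (x, y) = (35, 32).
LHS: y^2 = 32^2 mod 37 = 25
RHS: x^3 + 36 x + 12 = 35^3 + 36*35 + 12 mod 37 = 6
LHS != RHS

No, not on the curve


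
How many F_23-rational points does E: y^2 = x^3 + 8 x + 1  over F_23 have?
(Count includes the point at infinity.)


For each x in F_23, count y with y^2 = x^3 + 8 x + 1 mod 23:
  x = 0: RHS = 1, y in [1, 22]  -> 2 point(s)
  x = 2: RHS = 2, y in [5, 18]  -> 2 point(s)
  x = 3: RHS = 6, y in [11, 12]  -> 2 point(s)
  x = 6: RHS = 12, y in [9, 14]  -> 2 point(s)
  x = 7: RHS = 9, y in [3, 20]  -> 2 point(s)
  x = 8: RHS = 2, y in [5, 18]  -> 2 point(s)
  x = 10: RHS = 0, y in [0]  -> 1 point(s)
  x = 12: RHS = 8, y in [10, 13]  -> 2 point(s)
  x = 13: RHS = 2, y in [5, 18]  -> 2 point(s)
  x = 15: RHS = 0, y in [0]  -> 1 point(s)
  x = 16: RHS = 16, y in [4, 19]  -> 2 point(s)
  x = 17: RHS = 13, y in [6, 17]  -> 2 point(s)
  x = 21: RHS = 0, y in [0]  -> 1 point(s)
Affine points: 23. Add the point at infinity: total = 24.

#E(F_23) = 24


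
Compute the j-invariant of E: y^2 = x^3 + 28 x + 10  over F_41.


Delta = -16(4 a^3 + 27 b^2) mod 41 = 33
-1728 * (4 a)^3 = -1728 * (4*28)^3 mod 41 = 32
j = 32 * 33^(-1) mod 41 = 37

j = 37 (mod 41)


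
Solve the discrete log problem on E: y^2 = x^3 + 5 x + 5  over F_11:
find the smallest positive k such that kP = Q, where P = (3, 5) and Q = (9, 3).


Enumerate multiples of P until we hit Q = (9, 3):
  1P = (3, 5)
  2P = (6, 3)
  3P = (0, 4)
  4P = (2, 10)
  5P = (9, 3)
Match found at i = 5.

k = 5


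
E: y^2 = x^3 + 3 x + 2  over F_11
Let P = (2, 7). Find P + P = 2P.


Doubling: s = (3 x1^2 + a) / (2 y1)
s = (3*2^2 + 3) / (2*7) mod 11 = 5
x3 = s^2 - 2 x1 mod 11 = 5^2 - 2*2 = 10
y3 = s (x1 - x3) - y1 mod 11 = 5 * (2 - 10) - 7 = 8

2P = (10, 8)


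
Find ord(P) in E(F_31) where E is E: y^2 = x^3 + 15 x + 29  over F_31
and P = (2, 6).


Compute successive multiples of P until we hit O:
  1P = (2, 6)
  2P = (3, 15)
  3P = (14, 10)
  4P = (22, 8)
  5P = (16, 5)
  6P = (10, 30)
  7P = (28, 9)
  8P = (15, 8)
  ... (continuing to 29P)
  29P = O

ord(P) = 29


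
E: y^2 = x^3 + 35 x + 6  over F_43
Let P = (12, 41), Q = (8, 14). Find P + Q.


P != Q, so use the chord formula.
s = (y2 - y1) / (x2 - x1) = (16) / (39) mod 43 = 39
x3 = s^2 - x1 - x2 mod 43 = 39^2 - 12 - 8 = 39
y3 = s (x1 - x3) - y1 mod 43 = 39 * (12 - 39) - 41 = 24

P + Q = (39, 24)


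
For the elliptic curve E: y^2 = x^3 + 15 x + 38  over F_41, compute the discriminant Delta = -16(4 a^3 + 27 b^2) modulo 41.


4 a^3 + 27 b^2 = 4*15^3 + 27*38^2 = 13500 + 38988 = 52488
Delta = -16 * (52488) = -839808
Delta mod 41 = 36

Delta = 36 (mod 41)


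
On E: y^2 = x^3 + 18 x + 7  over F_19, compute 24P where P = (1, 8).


k = 24 = 11000_2 (binary, LSB first: 00011)
Double-and-add from P = (1, 8):
  bit 0 = 0: acc unchanged = O
  bit 1 = 0: acc unchanged = O
  bit 2 = 0: acc unchanged = O
  bit 3 = 1: acc = O + (14, 18) = (14, 18)
  bit 4 = 1: acc = (14, 18) + (11, 4) = (1, 11)

24P = (1, 11)


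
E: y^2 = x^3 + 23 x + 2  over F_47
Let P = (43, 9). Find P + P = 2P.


Doubling: s = (3 x1^2 + a) / (2 y1)
s = (3*43^2 + 23) / (2*9) mod 47 = 17
x3 = s^2 - 2 x1 mod 47 = 17^2 - 2*43 = 15
y3 = s (x1 - x3) - y1 mod 47 = 17 * (43 - 15) - 9 = 44

2P = (15, 44)


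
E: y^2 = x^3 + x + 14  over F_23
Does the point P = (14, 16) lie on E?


Check whether y^2 = x^3 + 1 x + 14 (mod 23) for (x, y) = (14, 16).
LHS: y^2 = 16^2 mod 23 = 3
RHS: x^3 + 1 x + 14 = 14^3 + 1*14 + 14 mod 23 = 12
LHS != RHS

No, not on the curve


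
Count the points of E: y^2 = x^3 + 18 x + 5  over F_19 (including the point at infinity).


For each x in F_19, count y with y^2 = x^3 + 18 x + 5 mod 19:
  x = 0: RHS = 5, y in [9, 10]  -> 2 point(s)
  x = 1: RHS = 5, y in [9, 10]  -> 2 point(s)
  x = 2: RHS = 11, y in [7, 12]  -> 2 point(s)
  x = 5: RHS = 11, y in [7, 12]  -> 2 point(s)
  x = 6: RHS = 6, y in [5, 14]  -> 2 point(s)
  x = 10: RHS = 7, y in [8, 11]  -> 2 point(s)
  x = 12: RHS = 11, y in [7, 12]  -> 2 point(s)
  x = 13: RHS = 4, y in [2, 17]  -> 2 point(s)
  x = 16: RHS = 0, y in [0]  -> 1 point(s)
  x = 18: RHS = 5, y in [9, 10]  -> 2 point(s)
Affine points: 19. Add the point at infinity: total = 20.

#E(F_19) = 20


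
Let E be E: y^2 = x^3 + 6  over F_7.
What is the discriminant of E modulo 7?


4 a^3 + 27 b^2 = 4*0^3 + 27*6^2 = 0 + 972 = 972
Delta = -16 * (972) = -15552
Delta mod 7 = 2

Delta = 2 (mod 7)


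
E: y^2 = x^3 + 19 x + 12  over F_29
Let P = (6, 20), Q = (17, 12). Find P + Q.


P != Q, so use the chord formula.
s = (y2 - y1) / (x2 - x1) = (21) / (11) mod 29 = 23
x3 = s^2 - x1 - x2 mod 29 = 23^2 - 6 - 17 = 13
y3 = s (x1 - x3) - y1 mod 29 = 23 * (6 - 13) - 20 = 22

P + Q = (13, 22)


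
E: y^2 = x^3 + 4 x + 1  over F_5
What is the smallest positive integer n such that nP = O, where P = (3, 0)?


Compute successive multiples of P until we hit O:
  1P = (3, 0)
  2P = O

ord(P) = 2


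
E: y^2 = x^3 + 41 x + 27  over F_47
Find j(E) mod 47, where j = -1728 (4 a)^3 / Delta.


Delta = -16(4 a^3 + 27 b^2) mod 47 = 25
-1728 * (4 a)^3 = -1728 * (4*41)^3 mod 47 = 28
j = 28 * 25^(-1) mod 47 = 3

j = 3 (mod 47)


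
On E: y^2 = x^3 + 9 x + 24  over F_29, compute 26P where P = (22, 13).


k = 26 = 11010_2 (binary, LSB first: 01011)
Double-and-add from P = (22, 13):
  bit 0 = 0: acc unchanged = O
  bit 1 = 1: acc = O + (21, 22) = (21, 22)
  bit 2 = 0: acc unchanged = (21, 22)
  bit 3 = 1: acc = (21, 22) + (16, 28) = (12, 2)
  bit 4 = 1: acc = (12, 2) + (6, 2) = (11, 27)

26P = (11, 27)


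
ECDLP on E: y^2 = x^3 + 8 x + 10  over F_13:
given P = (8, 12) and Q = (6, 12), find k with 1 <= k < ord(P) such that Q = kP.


Enumerate multiples of P until we hit Q = (6, 12):
  1P = (8, 12)
  2P = (0, 7)
  3P = (6, 12)
Match found at i = 3.

k = 3


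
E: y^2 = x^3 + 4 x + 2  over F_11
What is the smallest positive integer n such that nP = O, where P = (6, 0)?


Compute successive multiples of P until we hit O:
  1P = (6, 0)
  2P = O

ord(P) = 2


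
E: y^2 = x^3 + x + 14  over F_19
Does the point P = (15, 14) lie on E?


Check whether y^2 = x^3 + 1 x + 14 (mod 19) for (x, y) = (15, 14).
LHS: y^2 = 14^2 mod 19 = 6
RHS: x^3 + 1 x + 14 = 15^3 + 1*15 + 14 mod 19 = 3
LHS != RHS

No, not on the curve


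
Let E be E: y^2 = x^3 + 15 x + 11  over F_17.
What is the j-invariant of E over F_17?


Delta = -16(4 a^3 + 27 b^2) mod 17 = 5
-1728 * (4 a)^3 = -1728 * (4*15)^3 mod 17 = 5
j = 5 * 5^(-1) mod 17 = 1

j = 1 (mod 17)


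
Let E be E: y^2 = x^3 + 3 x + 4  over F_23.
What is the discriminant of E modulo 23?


4 a^3 + 27 b^2 = 4*3^3 + 27*4^2 = 108 + 432 = 540
Delta = -16 * (540) = -8640
Delta mod 23 = 8

Delta = 8 (mod 23)


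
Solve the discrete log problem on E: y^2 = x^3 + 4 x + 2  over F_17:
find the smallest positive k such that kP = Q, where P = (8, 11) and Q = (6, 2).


Enumerate multiples of P until we hit Q = (6, 2):
  1P = (8, 11)
  2P = (9, 11)
  3P = (0, 6)
  4P = (7, 13)
  5P = (6, 2)
Match found at i = 5.

k = 5


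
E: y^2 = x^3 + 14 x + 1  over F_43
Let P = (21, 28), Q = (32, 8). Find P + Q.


P != Q, so use the chord formula.
s = (y2 - y1) / (x2 - x1) = (23) / (11) mod 43 = 6
x3 = s^2 - x1 - x2 mod 43 = 6^2 - 21 - 32 = 26
y3 = s (x1 - x3) - y1 mod 43 = 6 * (21 - 26) - 28 = 28

P + Q = (26, 28)


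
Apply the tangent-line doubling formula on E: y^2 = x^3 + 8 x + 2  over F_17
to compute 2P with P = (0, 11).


Doubling: s = (3 x1^2 + a) / (2 y1)
s = (3*0^2 + 8) / (2*11) mod 17 = 5
x3 = s^2 - 2 x1 mod 17 = 5^2 - 2*0 = 8
y3 = s (x1 - x3) - y1 mod 17 = 5 * (0 - 8) - 11 = 0

2P = (8, 0)


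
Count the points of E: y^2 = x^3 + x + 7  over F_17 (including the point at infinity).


For each x in F_17, count y with y^2 = x^3 + 1 x + 7 mod 17:
  x = 1: RHS = 9, y in [3, 14]  -> 2 point(s)
  x = 2: RHS = 0, y in [0]  -> 1 point(s)
  x = 5: RHS = 1, y in [1, 16]  -> 2 point(s)
  x = 6: RHS = 8, y in [5, 12]  -> 2 point(s)
  x = 7: RHS = 0, y in [0]  -> 1 point(s)
  x = 8: RHS = 0, y in [0]  -> 1 point(s)
  x = 12: RHS = 13, y in [8, 9]  -> 2 point(s)
Affine points: 11. Add the point at infinity: total = 12.

#E(F_17) = 12


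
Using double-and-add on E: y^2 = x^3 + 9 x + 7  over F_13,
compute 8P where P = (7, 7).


k = 8 = 1000_2 (binary, LSB first: 0001)
Double-and-add from P = (7, 7):
  bit 0 = 0: acc unchanged = O
  bit 1 = 0: acc unchanged = O
  bit 2 = 0: acc unchanged = O
  bit 3 = 1: acc = O + (4, 4) = (4, 4)

8P = (4, 4)


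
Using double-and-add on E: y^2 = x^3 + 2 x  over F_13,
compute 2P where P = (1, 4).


k = 2 = 10_2 (binary, LSB first: 01)
Double-and-add from P = (1, 4):
  bit 0 = 0: acc unchanged = O
  bit 1 = 1: acc = O + (12, 7) = (12, 7)

2P = (12, 7)


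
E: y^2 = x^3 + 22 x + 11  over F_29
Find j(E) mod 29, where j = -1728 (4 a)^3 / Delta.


Delta = -16(4 a^3 + 27 b^2) mod 29 = 14
-1728 * (4 a)^3 = -1728 * (4*22)^3 mod 29 = 12
j = 12 * 14^(-1) mod 29 = 5

j = 5 (mod 29)


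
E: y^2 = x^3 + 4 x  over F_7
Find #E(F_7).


For each x in F_7, count y with y^2 = x^3 + 4 x + 0 mod 7:
  x = 0: RHS = 0, y in [0]  -> 1 point(s)
  x = 2: RHS = 2, y in [3, 4]  -> 2 point(s)
  x = 3: RHS = 4, y in [2, 5]  -> 2 point(s)
  x = 6: RHS = 2, y in [3, 4]  -> 2 point(s)
Affine points: 7. Add the point at infinity: total = 8.

#E(F_7) = 8


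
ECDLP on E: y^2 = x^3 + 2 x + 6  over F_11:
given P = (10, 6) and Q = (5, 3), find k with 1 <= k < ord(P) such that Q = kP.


Enumerate multiples of P until we hit Q = (5, 3):
  1P = (10, 6)
  2P = (5, 8)
  3P = (1, 8)
  4P = (1, 3)
  5P = (5, 3)
Match found at i = 5.

k = 5


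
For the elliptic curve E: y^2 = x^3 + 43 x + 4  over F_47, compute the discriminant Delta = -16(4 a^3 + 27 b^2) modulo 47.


4 a^3 + 27 b^2 = 4*43^3 + 27*4^2 = 318028 + 432 = 318460
Delta = -16 * (318460) = -5095360
Delta mod 47 = 4

Delta = 4 (mod 47)


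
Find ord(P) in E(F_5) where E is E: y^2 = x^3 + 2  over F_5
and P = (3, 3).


Compute successive multiples of P until we hit O:
  1P = (3, 3)
  2P = (3, 2)
  3P = O

ord(P) = 3


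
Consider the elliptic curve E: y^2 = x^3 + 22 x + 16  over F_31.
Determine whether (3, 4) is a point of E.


Check whether y^2 = x^3 + 22 x + 16 (mod 31) for (x, y) = (3, 4).
LHS: y^2 = 4^2 mod 31 = 16
RHS: x^3 + 22 x + 16 = 3^3 + 22*3 + 16 mod 31 = 16
LHS = RHS

Yes, on the curve


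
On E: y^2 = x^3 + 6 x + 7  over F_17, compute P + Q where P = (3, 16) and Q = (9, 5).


P != Q, so use the chord formula.
s = (y2 - y1) / (x2 - x1) = (6) / (6) mod 17 = 1
x3 = s^2 - x1 - x2 mod 17 = 1^2 - 3 - 9 = 6
y3 = s (x1 - x3) - y1 mod 17 = 1 * (3 - 6) - 16 = 15

P + Q = (6, 15)


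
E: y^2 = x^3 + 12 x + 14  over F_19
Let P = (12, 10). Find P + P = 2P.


Doubling: s = (3 x1^2 + a) / (2 y1)
s = (3*12^2 + 12) / (2*10) mod 19 = 7
x3 = s^2 - 2 x1 mod 19 = 7^2 - 2*12 = 6
y3 = s (x1 - x3) - y1 mod 19 = 7 * (12 - 6) - 10 = 13

2P = (6, 13)


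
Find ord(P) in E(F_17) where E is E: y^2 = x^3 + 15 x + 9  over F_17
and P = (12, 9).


Compute successive multiples of P until we hit O:
  1P = (12, 9)
  2P = (1, 12)
  3P = (0, 14)
  4P = (6, 14)
  5P = (3, 9)
  6P = (2, 8)
  7P = (11, 3)
  8P = (13, 2)
  ... (continuing to 19P)
  19P = O

ord(P) = 19


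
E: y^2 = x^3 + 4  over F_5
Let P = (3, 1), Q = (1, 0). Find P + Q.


P != Q, so use the chord formula.
s = (y2 - y1) / (x2 - x1) = (4) / (3) mod 5 = 3
x3 = s^2 - x1 - x2 mod 5 = 3^2 - 3 - 1 = 0
y3 = s (x1 - x3) - y1 mod 5 = 3 * (3 - 0) - 1 = 3

P + Q = (0, 3)


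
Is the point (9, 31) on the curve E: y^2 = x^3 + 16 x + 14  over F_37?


Check whether y^2 = x^3 + 16 x + 14 (mod 37) for (x, y) = (9, 31).
LHS: y^2 = 31^2 mod 37 = 36
RHS: x^3 + 16 x + 14 = 9^3 + 16*9 + 14 mod 37 = 36
LHS = RHS

Yes, on the curve


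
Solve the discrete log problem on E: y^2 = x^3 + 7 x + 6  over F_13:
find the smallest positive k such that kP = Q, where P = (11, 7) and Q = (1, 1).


Enumerate multiples of P until we hit Q = (1, 1):
  1P = (11, 7)
  2P = (1, 1)
Match found at i = 2.

k = 2


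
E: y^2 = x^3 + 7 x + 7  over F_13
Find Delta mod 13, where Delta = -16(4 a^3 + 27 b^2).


4 a^3 + 27 b^2 = 4*7^3 + 27*7^2 = 1372 + 1323 = 2695
Delta = -16 * (2695) = -43120
Delta mod 13 = 1

Delta = 1 (mod 13)


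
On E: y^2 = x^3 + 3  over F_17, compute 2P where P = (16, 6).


Doubling: s = (3 x1^2 + a) / (2 y1)
s = (3*16^2 + 0) / (2*6) mod 17 = 13
x3 = s^2 - 2 x1 mod 17 = 13^2 - 2*16 = 1
y3 = s (x1 - x3) - y1 mod 17 = 13 * (16 - 1) - 6 = 2

2P = (1, 2)


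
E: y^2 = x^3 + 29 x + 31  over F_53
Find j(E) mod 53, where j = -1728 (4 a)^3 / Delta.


Delta = -16(4 a^3 + 27 b^2) mod 53 = 4
-1728 * (4 a)^3 = -1728 * (4*29)^3 mod 53 = 12
j = 12 * 4^(-1) mod 53 = 3

j = 3 (mod 53)


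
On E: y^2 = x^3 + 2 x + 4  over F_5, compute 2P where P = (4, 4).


k = 2 = 10_2 (binary, LSB first: 01)
Double-and-add from P = (4, 4):
  bit 0 = 0: acc unchanged = O
  bit 1 = 1: acc = O + (2, 1) = (2, 1)

2P = (2, 1)


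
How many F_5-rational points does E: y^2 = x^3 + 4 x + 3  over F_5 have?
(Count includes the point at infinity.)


For each x in F_5, count y with y^2 = x^3 + 4 x + 3 mod 5:
  x = 2: RHS = 4, y in [2, 3]  -> 2 point(s)
Affine points: 2. Add the point at infinity: total = 3.

#E(F_5) = 3


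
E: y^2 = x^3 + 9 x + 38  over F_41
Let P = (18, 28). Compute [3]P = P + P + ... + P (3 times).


k = 3 = 11_2 (binary, LSB first: 11)
Double-and-add from P = (18, 28):
  bit 0 = 1: acc = O + (18, 28) = (18, 28)
  bit 1 = 1: acc = (18, 28) + (28, 15) = (34, 1)

3P = (34, 1)


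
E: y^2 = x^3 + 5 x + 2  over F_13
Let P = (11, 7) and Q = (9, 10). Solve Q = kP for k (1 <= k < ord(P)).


Enumerate multiples of P until we hit Q = (9, 10):
  1P = (11, 7)
  2P = (7, 9)
  3P = (5, 3)
  4P = (9, 3)
  5P = (10, 8)
  6P = (6, 1)
  7P = (12, 10)
  8P = (12, 3)
  9P = (6, 12)
  10P = (10, 5)
  11P = (9, 10)
Match found at i = 11.

k = 11


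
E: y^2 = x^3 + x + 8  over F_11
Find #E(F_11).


For each x in F_11, count y with y^2 = x^3 + 1 x + 8 mod 11:
  x = 3: RHS = 5, y in [4, 7]  -> 2 point(s)
  x = 8: RHS = 0, y in [0]  -> 1 point(s)
  x = 9: RHS = 9, y in [3, 8]  -> 2 point(s)
Affine points: 5. Add the point at infinity: total = 6.

#E(F_11) = 6


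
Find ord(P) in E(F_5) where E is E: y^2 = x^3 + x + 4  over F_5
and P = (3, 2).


Compute successive multiples of P until we hit O:
  1P = (3, 2)
  2P = (3, 3)
  3P = O

ord(P) = 3


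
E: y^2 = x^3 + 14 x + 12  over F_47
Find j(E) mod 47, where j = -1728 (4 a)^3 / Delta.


Delta = -16(4 a^3 + 27 b^2) mod 47 = 43
-1728 * (4 a)^3 = -1728 * (4*14)^3 mod 47 = 29
j = 29 * 43^(-1) mod 47 = 28

j = 28 (mod 47)


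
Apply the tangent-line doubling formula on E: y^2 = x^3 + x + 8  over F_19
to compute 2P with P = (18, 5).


Doubling: s = (3 x1^2 + a) / (2 y1)
s = (3*18^2 + 1) / (2*5) mod 19 = 8
x3 = s^2 - 2 x1 mod 19 = 8^2 - 2*18 = 9
y3 = s (x1 - x3) - y1 mod 19 = 8 * (18 - 9) - 5 = 10

2P = (9, 10)


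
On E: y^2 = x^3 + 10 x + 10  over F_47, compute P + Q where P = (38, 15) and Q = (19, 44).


P != Q, so use the chord formula.
s = (y2 - y1) / (x2 - x1) = (29) / (28) mod 47 = 43
x3 = s^2 - x1 - x2 mod 47 = 43^2 - 38 - 19 = 6
y3 = s (x1 - x3) - y1 mod 47 = 43 * (38 - 6) - 15 = 45

P + Q = (6, 45)


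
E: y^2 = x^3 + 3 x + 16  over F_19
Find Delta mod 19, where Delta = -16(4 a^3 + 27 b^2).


4 a^3 + 27 b^2 = 4*3^3 + 27*16^2 = 108 + 6912 = 7020
Delta = -16 * (7020) = -112320
Delta mod 19 = 8

Delta = 8 (mod 19)


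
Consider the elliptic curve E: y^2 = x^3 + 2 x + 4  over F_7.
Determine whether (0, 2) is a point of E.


Check whether y^2 = x^3 + 2 x + 4 (mod 7) for (x, y) = (0, 2).
LHS: y^2 = 2^2 mod 7 = 4
RHS: x^3 + 2 x + 4 = 0^3 + 2*0 + 4 mod 7 = 4
LHS = RHS

Yes, on the curve


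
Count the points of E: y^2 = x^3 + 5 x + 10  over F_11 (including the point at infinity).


For each x in F_11, count y with y^2 = x^3 + 5 x + 10 mod 11:
  x = 1: RHS = 5, y in [4, 7]  -> 2 point(s)
  x = 6: RHS = 3, y in [5, 6]  -> 2 point(s)
  x = 7: RHS = 3, y in [5, 6]  -> 2 point(s)
  x = 8: RHS = 1, y in [1, 10]  -> 2 point(s)
  x = 9: RHS = 3, y in [5, 6]  -> 2 point(s)
  x = 10: RHS = 4, y in [2, 9]  -> 2 point(s)
Affine points: 12. Add the point at infinity: total = 13.

#E(F_11) = 13


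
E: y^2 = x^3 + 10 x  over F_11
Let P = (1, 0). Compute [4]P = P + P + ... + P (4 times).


k = 4 = 100_2 (binary, LSB first: 001)
Double-and-add from P = (1, 0):
  bit 0 = 0: acc unchanged = O
  bit 1 = 0: acc unchanged = O
  bit 2 = 1: acc = O + O = O

4P = O


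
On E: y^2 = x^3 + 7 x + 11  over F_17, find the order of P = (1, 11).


Compute successive multiples of P until we hit O:
  1P = (1, 11)
  2P = (2, 4)
  3P = (12, 15)
  4P = (12, 2)
  5P = (2, 13)
  6P = (1, 6)
  7P = O

ord(P) = 7


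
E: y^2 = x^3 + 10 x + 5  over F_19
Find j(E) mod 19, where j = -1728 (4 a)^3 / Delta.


Delta = -16(4 a^3 + 27 b^2) mod 19 = 3
-1728 * (4 a)^3 = -1728 * (4*10)^3 mod 19 = 8
j = 8 * 3^(-1) mod 19 = 9

j = 9 (mod 19)


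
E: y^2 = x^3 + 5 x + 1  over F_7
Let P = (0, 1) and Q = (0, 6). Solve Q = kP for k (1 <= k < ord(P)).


Enumerate multiples of P until we hit Q = (0, 6):
  1P = (0, 1)
  2P = (1, 0)
  3P = (0, 6)
Match found at i = 3.

k = 3


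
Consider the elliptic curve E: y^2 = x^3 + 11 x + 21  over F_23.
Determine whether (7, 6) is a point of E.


Check whether y^2 = x^3 + 11 x + 21 (mod 23) for (x, y) = (7, 6).
LHS: y^2 = 6^2 mod 23 = 13
RHS: x^3 + 11 x + 21 = 7^3 + 11*7 + 21 mod 23 = 4
LHS != RHS

No, not on the curve


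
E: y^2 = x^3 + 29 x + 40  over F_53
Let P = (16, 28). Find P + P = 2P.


Doubling: s = (3 x1^2 + a) / (2 y1)
s = (3*16^2 + 29) / (2*28) mod 53 = 36
x3 = s^2 - 2 x1 mod 53 = 36^2 - 2*16 = 45
y3 = s (x1 - x3) - y1 mod 53 = 36 * (16 - 45) - 28 = 41

2P = (45, 41)


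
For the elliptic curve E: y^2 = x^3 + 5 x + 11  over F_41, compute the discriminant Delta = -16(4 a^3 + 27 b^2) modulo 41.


4 a^3 + 27 b^2 = 4*5^3 + 27*11^2 = 500 + 3267 = 3767
Delta = -16 * (3767) = -60272
Delta mod 41 = 39

Delta = 39 (mod 41)


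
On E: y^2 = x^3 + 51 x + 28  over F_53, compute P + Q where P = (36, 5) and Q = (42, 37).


P != Q, so use the chord formula.
s = (y2 - y1) / (x2 - x1) = (32) / (6) mod 53 = 23
x3 = s^2 - x1 - x2 mod 53 = 23^2 - 36 - 42 = 27
y3 = s (x1 - x3) - y1 mod 53 = 23 * (36 - 27) - 5 = 43

P + Q = (27, 43)


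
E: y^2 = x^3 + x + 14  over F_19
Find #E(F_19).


For each x in F_19, count y with y^2 = x^3 + 1 x + 14 mod 19:
  x = 1: RHS = 16, y in [4, 15]  -> 2 point(s)
  x = 2: RHS = 5, y in [9, 10]  -> 2 point(s)
  x = 3: RHS = 6, y in [5, 14]  -> 2 point(s)
  x = 4: RHS = 6, y in [5, 14]  -> 2 point(s)
  x = 5: RHS = 11, y in [7, 12]  -> 2 point(s)
  x = 9: RHS = 11, y in [7, 12]  -> 2 point(s)
  x = 10: RHS = 17, y in [6, 13]  -> 2 point(s)
  x = 11: RHS = 7, y in [8, 11]  -> 2 point(s)
  x = 12: RHS = 6, y in [5, 14]  -> 2 point(s)
  x = 13: RHS = 1, y in [1, 18]  -> 2 point(s)
  x = 14: RHS = 17, y in [6, 13]  -> 2 point(s)
  x = 17: RHS = 4, y in [2, 17]  -> 2 point(s)
Affine points: 24. Add the point at infinity: total = 25.

#E(F_19) = 25


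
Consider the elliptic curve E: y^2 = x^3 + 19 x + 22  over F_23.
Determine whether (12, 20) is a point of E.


Check whether y^2 = x^3 + 19 x + 22 (mod 23) for (x, y) = (12, 20).
LHS: y^2 = 20^2 mod 23 = 9
RHS: x^3 + 19 x + 22 = 12^3 + 19*12 + 22 mod 23 = 0
LHS != RHS

No, not on the curve


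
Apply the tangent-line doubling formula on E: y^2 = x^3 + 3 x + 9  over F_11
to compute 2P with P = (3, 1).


Doubling: s = (3 x1^2 + a) / (2 y1)
s = (3*3^2 + 3) / (2*1) mod 11 = 4
x3 = s^2 - 2 x1 mod 11 = 4^2 - 2*3 = 10
y3 = s (x1 - x3) - y1 mod 11 = 4 * (3 - 10) - 1 = 4

2P = (10, 4)


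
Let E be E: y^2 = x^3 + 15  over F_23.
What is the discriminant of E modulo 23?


4 a^3 + 27 b^2 = 4*0^3 + 27*15^2 = 0 + 6075 = 6075
Delta = -16 * (6075) = -97200
Delta mod 23 = 21

Delta = 21 (mod 23)


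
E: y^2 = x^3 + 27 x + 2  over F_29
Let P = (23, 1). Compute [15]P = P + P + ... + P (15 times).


k = 15 = 1111_2 (binary, LSB first: 1111)
Double-and-add from P = (23, 1):
  bit 0 = 1: acc = O + (23, 1) = (23, 1)
  bit 1 = 1: acc = (23, 1) + (8, 11) = (21, 17)
  bit 2 = 1: acc = (21, 17) + (20, 4) = (12, 13)
  bit 3 = 1: acc = (12, 13) + (17, 3) = (4, 0)

15P = (4, 0)


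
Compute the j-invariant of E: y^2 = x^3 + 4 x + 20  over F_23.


Delta = -16(4 a^3 + 27 b^2) mod 23 = 20
-1728 * (4 a)^3 = -1728 * (4*4)^3 mod 23 = 17
j = 17 * 20^(-1) mod 23 = 2

j = 2 (mod 23)


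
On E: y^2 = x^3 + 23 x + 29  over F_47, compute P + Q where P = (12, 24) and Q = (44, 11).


P != Q, so use the chord formula.
s = (y2 - y1) / (x2 - x1) = (34) / (32) mod 47 = 4
x3 = s^2 - x1 - x2 mod 47 = 4^2 - 12 - 44 = 7
y3 = s (x1 - x3) - y1 mod 47 = 4 * (12 - 7) - 24 = 43

P + Q = (7, 43)


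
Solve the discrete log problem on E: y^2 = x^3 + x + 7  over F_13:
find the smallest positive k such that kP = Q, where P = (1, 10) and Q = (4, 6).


Enumerate multiples of P until we hit Q = (4, 6):
  1P = (1, 10)
  2P = (10, 9)
  3P = (11, 7)
  4P = (2, 2)
  5P = (9, 2)
  6P = (4, 6)
Match found at i = 6.

k = 6


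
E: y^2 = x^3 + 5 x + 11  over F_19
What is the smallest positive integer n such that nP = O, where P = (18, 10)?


Compute successive multiples of P until we hit O:
  1P = (18, 10)
  2P = (9, 5)
  3P = (16, 8)
  4P = (5, 3)
  5P = (0, 7)
  6P = (10, 4)
  7P = (7, 3)
  8P = (1, 6)
  ... (continuing to 18P)
  18P = O

ord(P) = 18


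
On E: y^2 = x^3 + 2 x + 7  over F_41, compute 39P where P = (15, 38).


k = 39 = 100111_2 (binary, LSB first: 111001)
Double-and-add from P = (15, 38):
  bit 0 = 1: acc = O + (15, 38) = (15, 38)
  bit 1 = 1: acc = (15, 38) + (13, 37) = (3, 9)
  bit 2 = 1: acc = (3, 9) + (24, 12) = (9, 37)
  bit 3 = 0: acc unchanged = (9, 37)
  bit 4 = 0: acc unchanged = (9, 37)
  bit 5 = 1: acc = (9, 37) + (22, 30) = (28, 30)

39P = (28, 30)


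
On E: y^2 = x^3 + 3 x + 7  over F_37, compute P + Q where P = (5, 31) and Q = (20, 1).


P != Q, so use the chord formula.
s = (y2 - y1) / (x2 - x1) = (7) / (15) mod 37 = 35
x3 = s^2 - x1 - x2 mod 37 = 35^2 - 5 - 20 = 16
y3 = s (x1 - x3) - y1 mod 37 = 35 * (5 - 16) - 31 = 28

P + Q = (16, 28)


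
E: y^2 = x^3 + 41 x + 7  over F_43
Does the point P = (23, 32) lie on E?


Check whether y^2 = x^3 + 41 x + 7 (mod 43) for (x, y) = (23, 32).
LHS: y^2 = 32^2 mod 43 = 35
RHS: x^3 + 41 x + 7 = 23^3 + 41*23 + 7 mod 43 = 2
LHS != RHS

No, not on the curve


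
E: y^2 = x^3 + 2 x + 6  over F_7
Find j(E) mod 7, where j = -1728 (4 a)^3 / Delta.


Delta = -16(4 a^3 + 27 b^2) mod 7 = 1
-1728 * (4 a)^3 = -1728 * (4*2)^3 mod 7 = 1
j = 1 * 1^(-1) mod 7 = 1

j = 1 (mod 7)


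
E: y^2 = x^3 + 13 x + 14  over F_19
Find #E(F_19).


For each x in F_19, count y with y^2 = x^3 + 13 x + 14 mod 19:
  x = 1: RHS = 9, y in [3, 16]  -> 2 point(s)
  x = 3: RHS = 4, y in [2, 17]  -> 2 point(s)
  x = 4: RHS = 16, y in [4, 15]  -> 2 point(s)
  x = 6: RHS = 4, y in [2, 17]  -> 2 point(s)
  x = 7: RHS = 11, y in [7, 12]  -> 2 point(s)
  x = 9: RHS = 5, y in [9, 10]  -> 2 point(s)
  x = 10: RHS = 4, y in [2, 17]  -> 2 point(s)
  x = 11: RHS = 6, y in [5, 14]  -> 2 point(s)
  x = 12: RHS = 17, y in [6, 13]  -> 2 point(s)
  x = 13: RHS = 5, y in [9, 10]  -> 2 point(s)
  x = 16: RHS = 5, y in [9, 10]  -> 2 point(s)
  x = 18: RHS = 0, y in [0]  -> 1 point(s)
Affine points: 23. Add the point at infinity: total = 24.

#E(F_19) = 24


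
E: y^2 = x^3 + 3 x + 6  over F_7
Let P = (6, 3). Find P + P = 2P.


Doubling: s = (3 x1^2 + a) / (2 y1)
s = (3*6^2 + 3) / (2*3) mod 7 = 1
x3 = s^2 - 2 x1 mod 7 = 1^2 - 2*6 = 3
y3 = s (x1 - x3) - y1 mod 7 = 1 * (6 - 3) - 3 = 0

2P = (3, 0)


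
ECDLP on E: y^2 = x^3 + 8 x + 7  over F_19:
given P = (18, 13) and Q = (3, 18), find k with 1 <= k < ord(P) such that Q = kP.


Enumerate multiples of P until we hit Q = (3, 18):
  1P = (18, 13)
  2P = (13, 3)
  3P = (11, 1)
  4P = (10, 17)
  5P = (15, 14)
  6P = (3, 1)
  7P = (7, 11)
  8P = (0, 11)
  9P = (5, 18)
  10P = (12, 11)
  11P = (6, 10)
  12P = (1, 15)
  13P = (1, 4)
  14P = (6, 9)
  15P = (12, 8)
  16P = (5, 1)
  17P = (0, 8)
  18P = (7, 8)
  19P = (3, 18)
Match found at i = 19.

k = 19


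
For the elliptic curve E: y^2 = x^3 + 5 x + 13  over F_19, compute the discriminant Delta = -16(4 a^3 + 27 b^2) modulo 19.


4 a^3 + 27 b^2 = 4*5^3 + 27*13^2 = 500 + 4563 = 5063
Delta = -16 * (5063) = -81008
Delta mod 19 = 8

Delta = 8 (mod 19)


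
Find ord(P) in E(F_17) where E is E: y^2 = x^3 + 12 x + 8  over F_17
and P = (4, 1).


Compute successive multiples of P until we hit O:
  1P = (4, 1)
  2P = (8, 15)
  3P = (13, 10)
  4P = (1, 2)
  5P = (14, 8)
  6P = (0, 12)
  7P = (11, 14)
  8P = (11, 3)
  ... (continuing to 15P)
  15P = O

ord(P) = 15


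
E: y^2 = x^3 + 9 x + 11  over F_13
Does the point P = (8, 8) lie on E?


Check whether y^2 = x^3 + 9 x + 11 (mod 13) for (x, y) = (8, 8).
LHS: y^2 = 8^2 mod 13 = 12
RHS: x^3 + 9 x + 11 = 8^3 + 9*8 + 11 mod 13 = 10
LHS != RHS

No, not on the curve


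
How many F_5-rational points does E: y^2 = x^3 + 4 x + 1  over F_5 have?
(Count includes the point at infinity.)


For each x in F_5, count y with y^2 = x^3 + 4 x + 1 mod 5:
  x = 0: RHS = 1, y in [1, 4]  -> 2 point(s)
  x = 1: RHS = 1, y in [1, 4]  -> 2 point(s)
  x = 3: RHS = 0, y in [0]  -> 1 point(s)
  x = 4: RHS = 1, y in [1, 4]  -> 2 point(s)
Affine points: 7. Add the point at infinity: total = 8.

#E(F_5) = 8


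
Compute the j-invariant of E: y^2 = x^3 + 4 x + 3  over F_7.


Delta = -16(4 a^3 + 27 b^2) mod 7 = 3
-1728 * (4 a)^3 = -1728 * (4*4)^3 mod 7 = 1
j = 1 * 3^(-1) mod 7 = 5

j = 5 (mod 7)
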